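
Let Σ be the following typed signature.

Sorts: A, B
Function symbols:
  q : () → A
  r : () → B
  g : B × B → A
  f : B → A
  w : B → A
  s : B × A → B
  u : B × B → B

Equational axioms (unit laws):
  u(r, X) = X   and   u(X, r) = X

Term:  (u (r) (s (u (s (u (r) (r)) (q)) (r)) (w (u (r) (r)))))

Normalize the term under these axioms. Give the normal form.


normal form = (s (s (r) (q)) (w (r)))

1. (u (r) (s (u (s (u (r) (r)) (q)) (r)) (w (u (r) (r)))))  →  (s (u (s (u (r) (r)) (q)) (r)) (w (u (r) (r))))
2. (s (u (s (u (r) (r)) (q)) (r)) (w (u (r) (r))))  →  (s (s (u (r) (r)) (q)) (w (u (r) (r))))
3. (s (s (u (r) (r)) (q)) (w (u (r) (r))))  →  (s (s (r) (q)) (w (u (r) (r))))
4. (s (s (r) (q)) (w (u (r) (r))))  →  (s (s (r) (q)) (w (r)))


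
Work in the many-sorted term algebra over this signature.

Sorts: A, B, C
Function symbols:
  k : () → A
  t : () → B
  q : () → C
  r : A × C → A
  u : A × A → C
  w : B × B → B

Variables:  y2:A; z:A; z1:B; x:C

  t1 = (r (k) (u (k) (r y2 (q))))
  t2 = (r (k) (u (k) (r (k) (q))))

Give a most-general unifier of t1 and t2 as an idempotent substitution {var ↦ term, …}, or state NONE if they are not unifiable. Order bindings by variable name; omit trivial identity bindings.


{y2 ↦ (k)}


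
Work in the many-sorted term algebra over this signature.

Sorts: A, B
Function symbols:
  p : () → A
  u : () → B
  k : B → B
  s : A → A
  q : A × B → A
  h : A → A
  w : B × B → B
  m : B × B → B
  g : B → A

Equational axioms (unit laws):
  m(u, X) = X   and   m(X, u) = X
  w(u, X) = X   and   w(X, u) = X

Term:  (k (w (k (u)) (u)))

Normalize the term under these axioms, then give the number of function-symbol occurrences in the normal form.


1. (k (w (k (u)) (u)))  →  (k (k (u)))
normal form: (k (k (u)))

size = 3


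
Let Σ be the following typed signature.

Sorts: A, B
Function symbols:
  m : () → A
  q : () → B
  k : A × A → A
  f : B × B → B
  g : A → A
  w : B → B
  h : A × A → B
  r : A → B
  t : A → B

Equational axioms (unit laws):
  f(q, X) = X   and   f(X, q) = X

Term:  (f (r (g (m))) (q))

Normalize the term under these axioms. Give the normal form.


1. (f (r (g (m))) (q))  →  (r (g (m)))

normal form = (r (g (m)))


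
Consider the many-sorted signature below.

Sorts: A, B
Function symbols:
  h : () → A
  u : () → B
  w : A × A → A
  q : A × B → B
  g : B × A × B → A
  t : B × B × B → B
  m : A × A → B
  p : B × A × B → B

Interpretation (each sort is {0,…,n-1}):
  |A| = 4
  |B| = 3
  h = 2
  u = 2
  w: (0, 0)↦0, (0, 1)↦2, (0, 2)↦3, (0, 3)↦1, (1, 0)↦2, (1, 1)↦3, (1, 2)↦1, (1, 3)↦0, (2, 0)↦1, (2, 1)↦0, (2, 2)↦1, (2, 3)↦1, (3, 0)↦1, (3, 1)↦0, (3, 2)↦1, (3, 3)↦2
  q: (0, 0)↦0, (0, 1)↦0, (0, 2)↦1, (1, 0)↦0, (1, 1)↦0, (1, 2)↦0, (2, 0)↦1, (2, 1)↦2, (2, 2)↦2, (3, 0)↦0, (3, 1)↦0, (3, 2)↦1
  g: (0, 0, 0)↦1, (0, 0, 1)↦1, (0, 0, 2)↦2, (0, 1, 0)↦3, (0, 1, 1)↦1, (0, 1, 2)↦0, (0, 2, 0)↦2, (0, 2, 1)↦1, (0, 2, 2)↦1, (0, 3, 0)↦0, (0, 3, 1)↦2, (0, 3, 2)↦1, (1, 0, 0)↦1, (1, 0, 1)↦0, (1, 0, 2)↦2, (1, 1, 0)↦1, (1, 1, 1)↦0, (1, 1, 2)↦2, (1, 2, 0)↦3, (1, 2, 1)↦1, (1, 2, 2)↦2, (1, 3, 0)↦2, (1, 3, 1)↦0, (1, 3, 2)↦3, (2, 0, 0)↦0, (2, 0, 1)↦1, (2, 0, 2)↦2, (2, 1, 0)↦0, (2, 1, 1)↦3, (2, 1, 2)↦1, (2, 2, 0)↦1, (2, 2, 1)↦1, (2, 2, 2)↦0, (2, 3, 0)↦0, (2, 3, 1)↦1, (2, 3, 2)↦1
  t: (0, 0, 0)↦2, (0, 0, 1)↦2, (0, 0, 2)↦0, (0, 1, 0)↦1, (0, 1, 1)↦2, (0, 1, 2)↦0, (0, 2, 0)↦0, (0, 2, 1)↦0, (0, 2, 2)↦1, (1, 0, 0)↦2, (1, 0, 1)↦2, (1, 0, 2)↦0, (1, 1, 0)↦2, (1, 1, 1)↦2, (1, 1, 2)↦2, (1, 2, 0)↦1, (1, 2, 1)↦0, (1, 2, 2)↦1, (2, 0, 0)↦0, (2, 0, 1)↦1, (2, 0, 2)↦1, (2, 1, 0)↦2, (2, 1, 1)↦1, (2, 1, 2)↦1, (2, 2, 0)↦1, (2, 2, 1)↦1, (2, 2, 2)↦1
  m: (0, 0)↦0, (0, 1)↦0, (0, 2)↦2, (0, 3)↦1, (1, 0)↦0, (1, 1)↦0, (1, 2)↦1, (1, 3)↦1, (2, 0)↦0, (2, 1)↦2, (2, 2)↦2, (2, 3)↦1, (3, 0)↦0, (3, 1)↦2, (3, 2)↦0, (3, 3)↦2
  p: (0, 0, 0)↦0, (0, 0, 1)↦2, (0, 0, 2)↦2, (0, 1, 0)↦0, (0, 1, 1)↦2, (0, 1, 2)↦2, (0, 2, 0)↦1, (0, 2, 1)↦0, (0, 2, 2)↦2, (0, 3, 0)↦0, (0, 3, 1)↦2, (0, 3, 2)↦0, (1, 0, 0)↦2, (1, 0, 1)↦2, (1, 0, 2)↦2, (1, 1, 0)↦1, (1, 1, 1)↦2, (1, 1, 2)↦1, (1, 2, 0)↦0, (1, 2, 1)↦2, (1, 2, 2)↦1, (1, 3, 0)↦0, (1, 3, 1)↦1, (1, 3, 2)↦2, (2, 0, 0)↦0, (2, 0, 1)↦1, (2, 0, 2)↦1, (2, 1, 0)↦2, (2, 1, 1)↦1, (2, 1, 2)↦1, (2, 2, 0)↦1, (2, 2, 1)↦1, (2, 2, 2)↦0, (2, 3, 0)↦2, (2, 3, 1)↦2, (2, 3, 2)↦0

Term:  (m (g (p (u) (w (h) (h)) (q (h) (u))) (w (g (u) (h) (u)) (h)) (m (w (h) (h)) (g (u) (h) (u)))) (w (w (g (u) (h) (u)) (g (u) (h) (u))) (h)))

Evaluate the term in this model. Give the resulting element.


value = 1

  u = 2
  h = 2
  h = 2
  (w (h) (h)) = w(2, 2) = 1
  h = 2
  u = 2
  (q (h) (u)) = q(2, 2) = 2
  (p (u) (w (h) (h)) (q (h) (u))) = p(2, 1, 2) = 1
  u = 2
  h = 2
  u = 2
  (g (u) (h) (u)) = g(2, 2, 2) = 0
  h = 2
  (w (g (u) (h) (u)) (h)) = w(0, 2) = 3
  h = 2
  h = 2
  (w (h) (h)) = w(2, 2) = 1
  u = 2
  h = 2
  u = 2
  (g (u) (h) (u)) = g(2, 2, 2) = 0
  (m (w (h) (h)) (g (u) (h) (u))) = m(1, 0) = 0
  (g (p (u) (w (h) (h)) (q (h) (u))) (w (g (u) (h) (u)) (h)) (m (w (h) (h)) (g (u) (h) (u)))) = g(1, 3, 0) = 2
  u = 2
  h = 2
  u = 2
  (g (u) (h) (u)) = g(2, 2, 2) = 0
  u = 2
  h = 2
  u = 2
  (g (u) (h) (u)) = g(2, 2, 2) = 0
  (w (g (u) (h) (u)) (g (u) (h) (u))) = w(0, 0) = 0
  h = 2
  (w (w (g (u) (h) (u)) (g (u) (h) (u))) (h)) = w(0, 2) = 3
  (m (g (p (u) (w (h) (h)) (q (h) (u))) (w (g (u) (h) (u)) (h)) (m (w (h) (h)) (g (u) (h) (u)))) (w (w (g (u) (h) (u)) (g (u) (h) (u))) (h))) = m(2, 3) = 1


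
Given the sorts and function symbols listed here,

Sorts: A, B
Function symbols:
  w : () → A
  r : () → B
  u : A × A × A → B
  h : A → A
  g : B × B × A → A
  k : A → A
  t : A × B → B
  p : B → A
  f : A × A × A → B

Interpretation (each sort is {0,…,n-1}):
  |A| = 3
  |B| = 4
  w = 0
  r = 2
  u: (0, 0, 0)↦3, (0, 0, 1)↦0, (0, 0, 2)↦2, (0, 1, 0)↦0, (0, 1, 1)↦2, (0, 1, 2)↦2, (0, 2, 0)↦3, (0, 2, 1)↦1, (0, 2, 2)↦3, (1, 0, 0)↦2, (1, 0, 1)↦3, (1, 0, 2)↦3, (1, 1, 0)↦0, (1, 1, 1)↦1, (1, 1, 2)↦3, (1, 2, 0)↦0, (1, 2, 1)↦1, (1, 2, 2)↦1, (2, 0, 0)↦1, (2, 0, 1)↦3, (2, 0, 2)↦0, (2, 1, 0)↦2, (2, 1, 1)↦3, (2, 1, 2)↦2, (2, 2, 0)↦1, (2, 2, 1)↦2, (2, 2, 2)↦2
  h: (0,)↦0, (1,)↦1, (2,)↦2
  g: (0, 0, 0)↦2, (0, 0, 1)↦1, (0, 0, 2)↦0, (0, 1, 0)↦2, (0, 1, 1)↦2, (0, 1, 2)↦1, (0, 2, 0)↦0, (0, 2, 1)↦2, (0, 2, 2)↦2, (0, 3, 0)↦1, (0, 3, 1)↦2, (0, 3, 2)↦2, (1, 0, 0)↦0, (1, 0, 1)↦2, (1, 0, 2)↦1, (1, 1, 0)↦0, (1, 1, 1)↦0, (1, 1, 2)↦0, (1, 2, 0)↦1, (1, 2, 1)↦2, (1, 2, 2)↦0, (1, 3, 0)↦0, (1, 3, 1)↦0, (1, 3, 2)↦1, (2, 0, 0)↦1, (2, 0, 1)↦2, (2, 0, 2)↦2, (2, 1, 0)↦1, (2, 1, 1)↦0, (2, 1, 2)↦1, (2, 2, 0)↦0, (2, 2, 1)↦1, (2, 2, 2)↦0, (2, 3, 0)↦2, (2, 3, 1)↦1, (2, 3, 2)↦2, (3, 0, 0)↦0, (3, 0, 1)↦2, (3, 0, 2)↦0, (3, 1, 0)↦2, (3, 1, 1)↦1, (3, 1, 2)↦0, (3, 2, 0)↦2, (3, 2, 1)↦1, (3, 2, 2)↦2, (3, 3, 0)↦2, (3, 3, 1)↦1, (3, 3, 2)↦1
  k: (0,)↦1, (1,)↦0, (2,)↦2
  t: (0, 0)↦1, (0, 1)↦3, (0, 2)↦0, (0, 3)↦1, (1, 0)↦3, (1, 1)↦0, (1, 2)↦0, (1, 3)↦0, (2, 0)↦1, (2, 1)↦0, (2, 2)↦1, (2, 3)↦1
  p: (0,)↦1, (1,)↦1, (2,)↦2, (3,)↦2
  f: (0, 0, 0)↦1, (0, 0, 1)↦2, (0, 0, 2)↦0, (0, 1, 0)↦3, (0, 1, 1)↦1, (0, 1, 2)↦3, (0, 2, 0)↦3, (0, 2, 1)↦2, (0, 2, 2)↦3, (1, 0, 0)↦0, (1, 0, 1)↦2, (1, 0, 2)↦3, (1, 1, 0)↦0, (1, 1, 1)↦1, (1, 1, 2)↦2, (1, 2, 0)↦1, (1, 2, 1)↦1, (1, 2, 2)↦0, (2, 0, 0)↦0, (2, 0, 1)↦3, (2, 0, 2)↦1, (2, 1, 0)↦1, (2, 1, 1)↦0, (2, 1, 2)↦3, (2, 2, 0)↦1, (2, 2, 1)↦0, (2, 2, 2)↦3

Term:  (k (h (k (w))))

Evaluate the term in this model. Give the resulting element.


  w = 0
  (k (w)) = k(0,) = 1
  (h (k (w))) = h(1,) = 1
  (k (h (k (w)))) = k(1,) = 0

value = 0


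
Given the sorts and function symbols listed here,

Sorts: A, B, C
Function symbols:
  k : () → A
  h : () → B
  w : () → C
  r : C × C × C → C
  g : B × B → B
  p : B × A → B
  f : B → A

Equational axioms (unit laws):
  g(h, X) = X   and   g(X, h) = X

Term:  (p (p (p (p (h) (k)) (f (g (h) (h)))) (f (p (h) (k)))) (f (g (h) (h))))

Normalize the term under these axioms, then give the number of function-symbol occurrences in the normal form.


1. (p (p (p (p (h) (k)) (f (g (h) (h)))) (f (p (h) (k)))) (f (g (h) (h))))  →  (p (p (p (p (h) (k)) (f (h))) (f (p (h) (k)))) (f (g (h) (h))))
2. (p (p (p (p (h) (k)) (f (h))) (f (p (h) (k)))) (f (g (h) (h))))  →  (p (p (p (p (h) (k)) (f (h))) (f (p (h) (k)))) (f (h)))
normal form: (p (p (p (p (h) (k)) (f (h))) (f (p (h) (k)))) (f (h)))

size = 14


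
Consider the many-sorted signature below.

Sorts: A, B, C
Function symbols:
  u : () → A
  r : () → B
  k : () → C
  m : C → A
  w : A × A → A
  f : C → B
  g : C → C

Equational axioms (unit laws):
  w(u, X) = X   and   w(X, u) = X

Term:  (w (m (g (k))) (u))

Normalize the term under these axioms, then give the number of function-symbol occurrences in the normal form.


size = 3

1. (w (m (g (k))) (u))  →  (m (g (k)))
normal form: (m (g (k)))


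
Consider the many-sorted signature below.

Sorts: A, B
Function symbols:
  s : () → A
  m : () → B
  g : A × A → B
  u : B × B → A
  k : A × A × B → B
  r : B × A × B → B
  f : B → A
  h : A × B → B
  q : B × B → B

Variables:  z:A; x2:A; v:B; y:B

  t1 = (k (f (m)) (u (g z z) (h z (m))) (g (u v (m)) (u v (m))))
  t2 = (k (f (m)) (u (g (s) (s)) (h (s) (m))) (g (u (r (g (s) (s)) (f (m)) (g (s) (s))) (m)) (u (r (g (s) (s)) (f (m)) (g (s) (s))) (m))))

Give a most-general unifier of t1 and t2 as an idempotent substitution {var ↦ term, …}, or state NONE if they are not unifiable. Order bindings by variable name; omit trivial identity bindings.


{v ↦ (r (g (s) (s)) (f (m)) (g (s) (s))), z ↦ (s)}


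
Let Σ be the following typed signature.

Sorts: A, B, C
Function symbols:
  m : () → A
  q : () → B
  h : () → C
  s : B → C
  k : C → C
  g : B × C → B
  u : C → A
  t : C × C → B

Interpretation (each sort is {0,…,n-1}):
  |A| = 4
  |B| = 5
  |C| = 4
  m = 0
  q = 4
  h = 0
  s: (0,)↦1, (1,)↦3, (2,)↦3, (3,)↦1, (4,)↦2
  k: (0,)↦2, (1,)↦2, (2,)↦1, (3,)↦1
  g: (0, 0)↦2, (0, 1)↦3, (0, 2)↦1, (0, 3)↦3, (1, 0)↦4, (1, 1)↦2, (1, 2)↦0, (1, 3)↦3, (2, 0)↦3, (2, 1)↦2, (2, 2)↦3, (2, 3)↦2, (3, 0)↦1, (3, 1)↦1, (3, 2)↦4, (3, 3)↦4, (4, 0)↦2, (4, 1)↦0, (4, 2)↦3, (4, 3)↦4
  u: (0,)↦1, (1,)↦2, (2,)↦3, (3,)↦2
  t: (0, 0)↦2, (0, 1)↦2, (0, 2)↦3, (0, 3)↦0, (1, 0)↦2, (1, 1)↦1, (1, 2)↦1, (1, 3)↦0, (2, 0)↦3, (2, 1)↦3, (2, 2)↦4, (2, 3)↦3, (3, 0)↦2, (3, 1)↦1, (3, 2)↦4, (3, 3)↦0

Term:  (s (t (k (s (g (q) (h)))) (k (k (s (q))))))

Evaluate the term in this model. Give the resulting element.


value = 3

  q = 4
  h = 0
  (g (q) (h)) = g(4, 0) = 2
  (s (g (q) (h))) = s(2,) = 3
  (k (s (g (q) (h)))) = k(3,) = 1
  q = 4
  (s (q)) = s(4,) = 2
  (k (s (q))) = k(2,) = 1
  (k (k (s (q)))) = k(1,) = 2
  (t (k (s (g (q) (h)))) (k (k (s (q))))) = t(1, 2) = 1
  (s (t (k (s (g (q) (h)))) (k (k (s (q)))))) = s(1,) = 3


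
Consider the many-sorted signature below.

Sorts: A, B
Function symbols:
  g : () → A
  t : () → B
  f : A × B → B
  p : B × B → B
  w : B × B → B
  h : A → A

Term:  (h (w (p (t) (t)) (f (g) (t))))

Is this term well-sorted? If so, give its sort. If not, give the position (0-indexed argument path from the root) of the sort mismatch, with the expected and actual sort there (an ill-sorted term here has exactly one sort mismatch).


ill-sorted at position [0]: expected A, got B

      (t) : B
      (t) : B
    (p (t) (t)) : B
      (g) : A
      (t) : B
    (f (g) (t)) : B
  (w (p (t) (t)) (f (g) (t))) : B
(h (w (p (t) (t)) (f (g) (t)))) : ✗ arg 0 at [0] has sort B, expected A


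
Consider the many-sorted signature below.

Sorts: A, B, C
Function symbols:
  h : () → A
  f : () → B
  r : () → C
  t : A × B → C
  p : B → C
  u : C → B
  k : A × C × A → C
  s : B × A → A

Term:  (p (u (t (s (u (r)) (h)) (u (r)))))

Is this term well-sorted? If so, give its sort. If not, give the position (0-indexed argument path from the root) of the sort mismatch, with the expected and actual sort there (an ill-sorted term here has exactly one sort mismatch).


well-sorted; sort = C

          (r) : C
        (u (r)) : B
        (h) : A
      (s (u (r)) (h)) : A
        (r) : C
      (u (r)) : B
    (t (s (u (r)) (h)) (u (r))) : C
  (u (t (s (u (r)) (h)) (u (r)))) : B
(p (u (t (s (u (r)) (h)) (u (r))))) : C


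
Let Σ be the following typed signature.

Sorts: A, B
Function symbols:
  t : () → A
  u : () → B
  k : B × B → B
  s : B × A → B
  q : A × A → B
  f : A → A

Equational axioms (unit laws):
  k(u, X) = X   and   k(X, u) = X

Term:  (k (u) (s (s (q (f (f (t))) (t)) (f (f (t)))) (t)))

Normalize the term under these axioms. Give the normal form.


1. (k (u) (s (s (q (f (f (t))) (t)) (f (f (t)))) (t)))  →  (s (s (q (f (f (t))) (t)) (f (f (t)))) (t))

normal form = (s (s (q (f (f (t))) (t)) (f (f (t)))) (t))


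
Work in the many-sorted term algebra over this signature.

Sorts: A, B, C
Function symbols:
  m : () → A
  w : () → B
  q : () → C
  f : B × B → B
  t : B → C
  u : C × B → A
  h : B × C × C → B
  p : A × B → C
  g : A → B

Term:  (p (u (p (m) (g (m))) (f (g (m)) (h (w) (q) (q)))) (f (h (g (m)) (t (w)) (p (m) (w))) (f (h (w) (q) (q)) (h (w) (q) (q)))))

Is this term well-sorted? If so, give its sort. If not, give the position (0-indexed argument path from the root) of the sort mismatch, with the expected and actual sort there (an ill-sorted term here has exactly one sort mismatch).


well-sorted; sort = C

      (m) : A
        (m) : A
      (g (m)) : B
    (p (m) (g (m))) : C
        (m) : A
      (g (m)) : B
        (w) : B
        (q) : C
        (q) : C
      (h (w) (q) (q)) : B
    (f (g (m)) (h (w) (q) (q))) : B
  (u (p (m) (g (m))) (f (g (m)) (h (w) (q) (q)))) : A
        (m) : A
      (g (m)) : B
        (w) : B
      (t (w)) : C
        (m) : A
        (w) : B
      (p (m) (w)) : C
    (h (g (m)) (t (w)) (p (m) (w))) : B
        (w) : B
        (q) : C
        (q) : C
      (h (w) (q) (q)) : B
        (w) : B
        (q) : C
        (q) : C
      (h (w) (q) (q)) : B
    (f (h (w) (q) (q)) (h (w) (q) (q))) : B
  (f (h (g (m)) (t (w)) (p (m) (w))) (f (h (w) (q) (q)) (h (w) (q) (q)))) : B
(p (u (p (m) (g (m))) (f (g (m)) (h (w) (q) (q)))) (f (h (g (m)) (t (w)) (p (m) (w))) (f (h (w) (q) (q)) (h (w) (q) (q))))) : C


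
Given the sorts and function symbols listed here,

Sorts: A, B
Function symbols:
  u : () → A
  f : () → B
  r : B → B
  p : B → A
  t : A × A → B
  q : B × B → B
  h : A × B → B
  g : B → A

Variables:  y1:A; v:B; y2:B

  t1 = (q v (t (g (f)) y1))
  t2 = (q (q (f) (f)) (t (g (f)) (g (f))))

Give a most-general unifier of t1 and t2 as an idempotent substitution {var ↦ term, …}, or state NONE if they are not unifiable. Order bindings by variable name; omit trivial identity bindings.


{v ↦ (q (f) (f)), y1 ↦ (g (f))}


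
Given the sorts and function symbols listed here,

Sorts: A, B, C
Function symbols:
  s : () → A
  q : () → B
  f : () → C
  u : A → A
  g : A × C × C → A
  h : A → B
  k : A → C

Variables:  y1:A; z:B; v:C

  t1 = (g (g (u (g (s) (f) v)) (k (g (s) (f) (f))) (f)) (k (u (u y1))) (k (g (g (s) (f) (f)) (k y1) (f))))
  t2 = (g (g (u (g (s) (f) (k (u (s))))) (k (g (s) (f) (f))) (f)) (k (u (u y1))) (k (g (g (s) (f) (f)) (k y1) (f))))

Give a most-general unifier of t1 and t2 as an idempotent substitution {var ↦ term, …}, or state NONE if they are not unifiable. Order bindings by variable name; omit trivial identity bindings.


{v ↦ (k (u (s)))}


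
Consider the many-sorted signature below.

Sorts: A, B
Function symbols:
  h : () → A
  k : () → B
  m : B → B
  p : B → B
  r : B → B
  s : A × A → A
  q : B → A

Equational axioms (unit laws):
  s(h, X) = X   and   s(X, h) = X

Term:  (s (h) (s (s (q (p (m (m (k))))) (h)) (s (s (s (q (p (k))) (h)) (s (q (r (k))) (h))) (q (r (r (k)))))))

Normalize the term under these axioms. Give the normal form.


normal form = (s (q (p (m (m (k))))) (s (s (q (p (k))) (q (r (k)))) (q (r (r (k))))))

1. (s (h) (s (s (q (p (m (m (k))))) (h)) (s (s (s (q (p (k))) (h)) (s (q (r (k))) (h))) (q (r (r (k)))))))  →  (s (s (q (p (m (m (k))))) (h)) (s (s (s (q (p (k))) (h)) (s (q (r (k))) (h))) (q (r (r (k))))))
2. (s (s (q (p (m (m (k))))) (h)) (s (s (s (q (p (k))) (h)) (s (q (r (k))) (h))) (q (r (r (k))))))  →  (s (q (p (m (m (k))))) (s (s (s (q (p (k))) (h)) (s (q (r (k))) (h))) (q (r (r (k))))))
3. (s (q (p (m (m (k))))) (s (s (s (q (p (k))) (h)) (s (q (r (k))) (h))) (q (r (r (k))))))  →  (s (q (p (m (m (k))))) (s (s (q (p (k))) (s (q (r (k))) (h))) (q (r (r (k))))))
4. (s (q (p (m (m (k))))) (s (s (q (p (k))) (s (q (r (k))) (h))) (q (r (r (k))))))  →  (s (q (p (m (m (k))))) (s (s (q (p (k))) (q (r (k)))) (q (r (r (k))))))


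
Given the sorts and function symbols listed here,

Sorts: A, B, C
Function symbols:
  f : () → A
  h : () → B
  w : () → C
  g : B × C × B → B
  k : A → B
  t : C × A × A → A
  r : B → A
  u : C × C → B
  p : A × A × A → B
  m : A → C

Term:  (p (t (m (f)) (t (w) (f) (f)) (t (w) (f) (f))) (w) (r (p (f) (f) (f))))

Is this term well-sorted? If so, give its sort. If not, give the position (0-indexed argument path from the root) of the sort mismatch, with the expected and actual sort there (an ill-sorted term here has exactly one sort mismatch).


      (f) : A
    (m (f)) : C
      (w) : C
      (f) : A
      (f) : A
    (t (w) (f) (f)) : A
      (w) : C
      (f) : A
      (f) : A
    (t (w) (f) (f)) : A
  (t (m (f)) (t (w) (f) (f)) (t (w) (f) (f))) : A
  (w) : C
      (f) : A
      (f) : A
      (f) : A
    (p (f) (f) (f)) : B
  (r (p (f) (f) (f))) : A
(p (t (m (f)) (t (w) (f) (f)) (t (w) (f) (f))) (w) (r (p (f) (f) (f)))) : ✗ arg 1 at [1] has sort C, expected A

ill-sorted at position [1]: expected A, got C


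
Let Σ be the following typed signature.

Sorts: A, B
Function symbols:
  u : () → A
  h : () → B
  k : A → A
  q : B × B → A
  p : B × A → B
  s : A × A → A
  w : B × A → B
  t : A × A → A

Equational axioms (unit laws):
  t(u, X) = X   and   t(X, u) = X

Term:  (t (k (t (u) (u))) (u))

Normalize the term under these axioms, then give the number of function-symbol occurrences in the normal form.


size = 2

1. (t (k (t (u) (u))) (u))  →  (k (t (u) (u)))
2. (k (t (u) (u)))  →  (k (u))
normal form: (k (u))


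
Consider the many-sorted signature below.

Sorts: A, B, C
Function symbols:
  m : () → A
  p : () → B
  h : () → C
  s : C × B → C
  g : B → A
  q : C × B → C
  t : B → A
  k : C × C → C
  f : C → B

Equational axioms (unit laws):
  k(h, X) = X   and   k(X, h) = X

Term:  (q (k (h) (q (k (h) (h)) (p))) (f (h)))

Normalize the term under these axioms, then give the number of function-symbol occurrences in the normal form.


1. (q (k (h) (q (k (h) (h)) (p))) (f (h)))  →  (q (q (k (h) (h)) (p)) (f (h)))
2. (q (q (k (h) (h)) (p)) (f (h)))  →  (q (q (h) (p)) (f (h)))
normal form: (q (q (h) (p)) (f (h)))

size = 6


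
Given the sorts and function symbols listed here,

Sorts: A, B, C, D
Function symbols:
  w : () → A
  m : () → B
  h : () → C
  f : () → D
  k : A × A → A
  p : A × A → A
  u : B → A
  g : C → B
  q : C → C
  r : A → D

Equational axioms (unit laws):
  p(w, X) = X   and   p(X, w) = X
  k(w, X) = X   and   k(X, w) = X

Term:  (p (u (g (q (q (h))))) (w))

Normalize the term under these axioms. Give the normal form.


1. (p (u (g (q (q (h))))) (w))  →  (u (g (q (q (h)))))

normal form = (u (g (q (q (h)))))


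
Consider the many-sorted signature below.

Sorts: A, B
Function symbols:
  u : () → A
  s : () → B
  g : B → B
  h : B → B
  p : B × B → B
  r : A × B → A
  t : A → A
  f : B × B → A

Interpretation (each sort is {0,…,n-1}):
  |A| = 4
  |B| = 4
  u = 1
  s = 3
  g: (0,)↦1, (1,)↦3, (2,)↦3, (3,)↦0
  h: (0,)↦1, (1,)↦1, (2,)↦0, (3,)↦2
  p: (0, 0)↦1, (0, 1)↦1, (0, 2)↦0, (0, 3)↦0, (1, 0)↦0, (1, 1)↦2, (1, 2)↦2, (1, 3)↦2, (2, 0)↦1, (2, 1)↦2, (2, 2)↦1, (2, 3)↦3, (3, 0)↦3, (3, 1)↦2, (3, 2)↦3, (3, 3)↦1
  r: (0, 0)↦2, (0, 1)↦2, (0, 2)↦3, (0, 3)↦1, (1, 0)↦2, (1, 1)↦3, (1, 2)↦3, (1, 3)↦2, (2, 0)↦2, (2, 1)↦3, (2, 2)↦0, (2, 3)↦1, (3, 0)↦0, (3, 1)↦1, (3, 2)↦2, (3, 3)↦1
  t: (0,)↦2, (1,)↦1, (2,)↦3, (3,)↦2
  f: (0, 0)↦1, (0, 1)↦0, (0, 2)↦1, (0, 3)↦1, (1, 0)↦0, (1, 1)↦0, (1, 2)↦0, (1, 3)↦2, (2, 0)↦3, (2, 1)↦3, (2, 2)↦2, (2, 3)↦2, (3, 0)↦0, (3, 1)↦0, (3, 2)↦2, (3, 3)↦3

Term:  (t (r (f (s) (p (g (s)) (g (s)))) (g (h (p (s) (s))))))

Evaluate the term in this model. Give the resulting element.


  s = 3
  s = 3
  (g (s)) = g(3,) = 0
  s = 3
  (g (s)) = g(3,) = 0
  (p (g (s)) (g (s))) = p(0, 0) = 1
  (f (s) (p (g (s)) (g (s)))) = f(3, 1) = 0
  s = 3
  s = 3
  (p (s) (s)) = p(3, 3) = 1
  (h (p (s) (s))) = h(1,) = 1
  (g (h (p (s) (s)))) = g(1,) = 3
  (r (f (s) (p (g (s)) (g (s)))) (g (h (p (s) (s))))) = r(0, 3) = 1
  (t (r (f (s) (p (g (s)) (g (s)))) (g (h (p (s) (s)))))) = t(1,) = 1

value = 1


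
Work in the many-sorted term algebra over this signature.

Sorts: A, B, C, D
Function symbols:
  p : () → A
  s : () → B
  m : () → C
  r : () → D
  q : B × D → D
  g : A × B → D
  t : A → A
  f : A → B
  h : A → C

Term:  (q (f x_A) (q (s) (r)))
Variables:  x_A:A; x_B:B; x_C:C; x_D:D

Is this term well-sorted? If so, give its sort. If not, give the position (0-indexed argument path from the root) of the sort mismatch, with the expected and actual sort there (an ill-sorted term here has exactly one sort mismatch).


well-sorted; sort = D

    x_A : A
  (f x_A) : B
    (s) : B
    (r) : D
  (q (s) (r)) : D
(q (f x_A) (q (s) (r))) : D


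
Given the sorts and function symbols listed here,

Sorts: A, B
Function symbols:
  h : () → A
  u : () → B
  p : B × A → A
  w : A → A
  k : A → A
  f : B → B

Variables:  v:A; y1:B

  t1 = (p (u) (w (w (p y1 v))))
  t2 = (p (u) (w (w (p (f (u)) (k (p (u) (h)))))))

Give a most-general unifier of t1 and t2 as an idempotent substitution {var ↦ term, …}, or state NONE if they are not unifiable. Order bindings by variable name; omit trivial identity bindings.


{v ↦ (k (p (u) (h))), y1 ↦ (f (u))}


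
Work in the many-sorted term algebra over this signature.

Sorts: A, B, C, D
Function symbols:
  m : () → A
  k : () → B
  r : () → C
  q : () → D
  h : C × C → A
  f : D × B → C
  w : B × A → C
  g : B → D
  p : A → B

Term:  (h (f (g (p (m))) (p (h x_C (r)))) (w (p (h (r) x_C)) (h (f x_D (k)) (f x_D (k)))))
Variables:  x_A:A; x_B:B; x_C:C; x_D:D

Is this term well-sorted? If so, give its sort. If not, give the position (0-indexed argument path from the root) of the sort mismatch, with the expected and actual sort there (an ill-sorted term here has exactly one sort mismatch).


well-sorted; sort = A

        (m) : A
      (p (m)) : B
    (g (p (m))) : D
        x_C : C
        (r) : C
      (h x_C (r)) : A
    (p (h x_C (r))) : B
  (f (g (p (m))) (p (h x_C (r)))) : C
        (r) : C
        x_C : C
      (h (r) x_C) : A
    (p (h (r) x_C)) : B
        x_D : D
        (k) : B
      (f x_D (k)) : C
        x_D : D
        (k) : B
      (f x_D (k)) : C
    (h (f x_D (k)) (f x_D (k))) : A
  (w (p (h (r) x_C)) (h (f x_D (k)) (f x_D (k)))) : C
(h (f (g (p (m))) (p (h x_C (r)))) (w (p (h (r) x_C)) (h (f x_D (k)) (f x_D (k))))) : A


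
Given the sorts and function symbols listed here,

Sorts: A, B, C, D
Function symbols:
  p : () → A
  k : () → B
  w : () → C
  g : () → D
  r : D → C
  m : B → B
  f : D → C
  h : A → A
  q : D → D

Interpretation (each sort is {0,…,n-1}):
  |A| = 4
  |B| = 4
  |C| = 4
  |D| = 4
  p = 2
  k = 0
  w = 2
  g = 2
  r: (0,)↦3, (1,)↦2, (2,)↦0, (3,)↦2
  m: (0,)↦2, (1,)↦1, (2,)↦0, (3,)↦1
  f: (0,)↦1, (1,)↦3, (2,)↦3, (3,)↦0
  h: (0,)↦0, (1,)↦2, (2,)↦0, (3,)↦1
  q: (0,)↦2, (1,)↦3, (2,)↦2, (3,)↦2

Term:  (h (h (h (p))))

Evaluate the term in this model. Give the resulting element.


value = 0

  p = 2
  (h (p)) = h(2,) = 0
  (h (h (p))) = h(0,) = 0
  (h (h (h (p)))) = h(0,) = 0


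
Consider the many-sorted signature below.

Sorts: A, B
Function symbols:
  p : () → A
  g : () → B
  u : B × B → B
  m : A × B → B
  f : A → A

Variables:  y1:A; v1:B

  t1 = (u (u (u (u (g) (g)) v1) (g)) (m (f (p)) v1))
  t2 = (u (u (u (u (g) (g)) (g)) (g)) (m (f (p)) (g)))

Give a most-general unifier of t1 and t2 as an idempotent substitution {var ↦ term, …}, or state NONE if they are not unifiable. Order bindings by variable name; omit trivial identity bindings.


{v1 ↦ (g)}


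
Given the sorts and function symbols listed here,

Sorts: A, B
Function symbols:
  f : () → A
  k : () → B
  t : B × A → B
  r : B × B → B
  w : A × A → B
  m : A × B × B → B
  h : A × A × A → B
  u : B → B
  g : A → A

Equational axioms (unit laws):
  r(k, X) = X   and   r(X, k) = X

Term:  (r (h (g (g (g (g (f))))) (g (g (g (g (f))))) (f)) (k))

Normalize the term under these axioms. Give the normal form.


1. (r (h (g (g (g (g (f))))) (g (g (g (g (f))))) (f)) (k))  →  (h (g (g (g (g (f))))) (g (g (g (g (f))))) (f))

normal form = (h (g (g (g (g (f))))) (g (g (g (g (f))))) (f))


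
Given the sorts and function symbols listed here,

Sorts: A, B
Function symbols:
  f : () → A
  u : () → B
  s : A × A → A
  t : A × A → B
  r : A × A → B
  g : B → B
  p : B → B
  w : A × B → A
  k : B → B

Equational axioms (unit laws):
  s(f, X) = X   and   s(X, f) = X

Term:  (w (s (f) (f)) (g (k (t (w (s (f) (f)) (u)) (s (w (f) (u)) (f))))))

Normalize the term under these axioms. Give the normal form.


1. (w (s (f) (f)) (g (k (t (w (s (f) (f)) (u)) (s (w (f) (u)) (f))))))  →  (w (f) (g (k (t (w (s (f) (f)) (u)) (s (w (f) (u)) (f))))))
2. (w (f) (g (k (t (w (s (f) (f)) (u)) (s (w (f) (u)) (f))))))  →  (w (f) (g (k (t (w (f) (u)) (s (w (f) (u)) (f))))))
3. (w (f) (g (k (t (w (f) (u)) (s (w (f) (u)) (f))))))  →  (w (f) (g (k (t (w (f) (u)) (w (f) (u))))))

normal form = (w (f) (g (k (t (w (f) (u)) (w (f) (u))))))


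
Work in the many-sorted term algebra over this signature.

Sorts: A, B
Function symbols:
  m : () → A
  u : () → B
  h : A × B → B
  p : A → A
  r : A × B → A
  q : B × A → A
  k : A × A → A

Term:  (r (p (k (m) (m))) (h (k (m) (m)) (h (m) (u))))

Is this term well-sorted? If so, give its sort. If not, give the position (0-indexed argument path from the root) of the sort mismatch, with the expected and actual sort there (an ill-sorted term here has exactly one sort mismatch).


well-sorted; sort = A

      (m) : A
      (m) : A
    (k (m) (m)) : A
  (p (k (m) (m))) : A
      (m) : A
      (m) : A
    (k (m) (m)) : A
      (m) : A
      (u) : B
    (h (m) (u)) : B
  (h (k (m) (m)) (h (m) (u))) : B
(r (p (k (m) (m))) (h (k (m) (m)) (h (m) (u)))) : A


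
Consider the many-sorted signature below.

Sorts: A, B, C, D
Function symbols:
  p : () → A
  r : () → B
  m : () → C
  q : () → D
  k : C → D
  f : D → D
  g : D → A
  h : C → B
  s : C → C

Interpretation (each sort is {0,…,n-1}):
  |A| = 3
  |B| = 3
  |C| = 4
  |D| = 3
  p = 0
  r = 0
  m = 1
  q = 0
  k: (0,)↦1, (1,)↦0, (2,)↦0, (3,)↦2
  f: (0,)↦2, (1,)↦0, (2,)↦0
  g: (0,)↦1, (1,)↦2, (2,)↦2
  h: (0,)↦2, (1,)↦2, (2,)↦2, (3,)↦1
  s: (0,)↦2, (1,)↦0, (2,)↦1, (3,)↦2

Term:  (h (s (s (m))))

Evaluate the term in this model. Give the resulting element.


value = 2

  m = 1
  (s (m)) = s(1,) = 0
  (s (s (m))) = s(0,) = 2
  (h (s (s (m)))) = h(2,) = 2


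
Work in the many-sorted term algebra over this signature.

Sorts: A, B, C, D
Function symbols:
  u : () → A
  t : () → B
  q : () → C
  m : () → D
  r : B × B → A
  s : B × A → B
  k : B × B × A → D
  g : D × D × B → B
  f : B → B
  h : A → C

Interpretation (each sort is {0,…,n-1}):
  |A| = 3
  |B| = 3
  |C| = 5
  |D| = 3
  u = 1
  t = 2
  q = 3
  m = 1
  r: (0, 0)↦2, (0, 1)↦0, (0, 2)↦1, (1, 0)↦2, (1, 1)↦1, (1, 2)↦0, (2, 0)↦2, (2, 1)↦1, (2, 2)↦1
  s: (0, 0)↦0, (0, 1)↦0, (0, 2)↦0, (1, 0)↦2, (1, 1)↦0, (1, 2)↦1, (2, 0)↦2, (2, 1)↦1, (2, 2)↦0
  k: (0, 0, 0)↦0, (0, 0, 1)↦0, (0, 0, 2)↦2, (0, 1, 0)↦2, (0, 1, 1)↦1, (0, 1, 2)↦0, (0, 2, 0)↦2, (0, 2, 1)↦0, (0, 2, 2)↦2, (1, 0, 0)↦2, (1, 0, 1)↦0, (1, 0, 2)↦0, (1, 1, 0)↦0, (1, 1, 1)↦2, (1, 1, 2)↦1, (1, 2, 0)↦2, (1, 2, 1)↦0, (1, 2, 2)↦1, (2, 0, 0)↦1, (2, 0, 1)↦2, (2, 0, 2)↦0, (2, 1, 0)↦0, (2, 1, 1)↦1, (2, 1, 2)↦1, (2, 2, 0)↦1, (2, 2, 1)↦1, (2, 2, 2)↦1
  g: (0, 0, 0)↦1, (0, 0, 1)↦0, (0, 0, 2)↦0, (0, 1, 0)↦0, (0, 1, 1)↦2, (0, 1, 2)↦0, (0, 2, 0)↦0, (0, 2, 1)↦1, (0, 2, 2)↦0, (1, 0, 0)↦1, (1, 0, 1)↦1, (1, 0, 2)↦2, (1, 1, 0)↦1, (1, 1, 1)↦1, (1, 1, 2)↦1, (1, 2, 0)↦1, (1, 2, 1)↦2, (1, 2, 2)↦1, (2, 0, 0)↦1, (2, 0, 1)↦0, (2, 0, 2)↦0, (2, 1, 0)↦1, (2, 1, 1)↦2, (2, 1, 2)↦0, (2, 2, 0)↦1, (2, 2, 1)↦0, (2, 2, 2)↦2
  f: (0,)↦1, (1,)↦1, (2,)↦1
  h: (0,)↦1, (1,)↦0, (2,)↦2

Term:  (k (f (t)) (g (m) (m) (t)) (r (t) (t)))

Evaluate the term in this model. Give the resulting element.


value = 2

  t = 2
  (f (t)) = f(2,) = 1
  m = 1
  m = 1
  t = 2
  (g (m) (m) (t)) = g(1, 1, 2) = 1
  t = 2
  t = 2
  (r (t) (t)) = r(2, 2) = 1
  (k (f (t)) (g (m) (m) (t)) (r (t) (t))) = k(1, 1, 1) = 2


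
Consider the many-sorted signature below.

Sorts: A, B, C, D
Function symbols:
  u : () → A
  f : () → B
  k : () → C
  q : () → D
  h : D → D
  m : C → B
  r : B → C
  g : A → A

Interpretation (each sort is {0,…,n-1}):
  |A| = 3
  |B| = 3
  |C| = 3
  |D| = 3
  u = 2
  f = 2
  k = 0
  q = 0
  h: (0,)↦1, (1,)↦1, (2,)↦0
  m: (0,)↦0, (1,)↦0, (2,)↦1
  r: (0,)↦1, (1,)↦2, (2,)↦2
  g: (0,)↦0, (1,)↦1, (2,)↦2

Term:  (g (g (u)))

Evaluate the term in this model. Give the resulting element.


value = 2

  u = 2
  (g (u)) = g(2,) = 2
  (g (g (u))) = g(2,) = 2


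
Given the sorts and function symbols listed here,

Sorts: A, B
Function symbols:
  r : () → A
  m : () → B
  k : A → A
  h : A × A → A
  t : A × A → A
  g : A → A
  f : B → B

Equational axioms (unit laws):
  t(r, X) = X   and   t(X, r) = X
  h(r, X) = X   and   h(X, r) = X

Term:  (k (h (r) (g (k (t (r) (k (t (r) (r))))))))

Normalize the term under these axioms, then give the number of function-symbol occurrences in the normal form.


1. (k (h (r) (g (k (t (r) (k (t (r) (r))))))))  →  (k (g (k (t (r) (k (t (r) (r)))))))
2. (k (g (k (t (r) (k (t (r) (r)))))))  →  (k (g (k (k (t (r) (r))))))
3. (k (g (k (k (t (r) (r))))))  →  (k (g (k (k (r)))))
normal form: (k (g (k (k (r)))))

size = 5


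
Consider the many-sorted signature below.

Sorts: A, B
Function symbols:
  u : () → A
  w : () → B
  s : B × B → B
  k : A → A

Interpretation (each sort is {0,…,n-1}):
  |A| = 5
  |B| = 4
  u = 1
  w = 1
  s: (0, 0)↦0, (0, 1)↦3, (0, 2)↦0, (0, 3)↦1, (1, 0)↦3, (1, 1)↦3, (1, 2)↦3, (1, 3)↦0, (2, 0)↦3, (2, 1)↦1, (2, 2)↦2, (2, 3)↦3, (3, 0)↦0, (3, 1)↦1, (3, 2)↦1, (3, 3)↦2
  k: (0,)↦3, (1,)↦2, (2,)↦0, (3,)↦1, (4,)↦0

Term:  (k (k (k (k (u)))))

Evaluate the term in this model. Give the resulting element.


value = 1

  u = 1
  (k (u)) = k(1,) = 2
  (k (k (u))) = k(2,) = 0
  (k (k (k (u)))) = k(0,) = 3
  (k (k (k (k (u))))) = k(3,) = 1


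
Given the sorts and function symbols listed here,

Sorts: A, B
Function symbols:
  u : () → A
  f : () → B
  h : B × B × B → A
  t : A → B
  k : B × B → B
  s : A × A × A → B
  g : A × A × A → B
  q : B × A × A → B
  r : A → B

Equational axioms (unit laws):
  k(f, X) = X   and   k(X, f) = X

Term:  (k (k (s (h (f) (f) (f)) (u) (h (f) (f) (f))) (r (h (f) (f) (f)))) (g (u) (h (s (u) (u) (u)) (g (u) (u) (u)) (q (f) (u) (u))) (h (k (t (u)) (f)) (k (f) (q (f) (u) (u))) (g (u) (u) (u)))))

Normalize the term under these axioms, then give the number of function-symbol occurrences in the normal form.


1. (k (k (s (h (f) (f) (f)) (u) (h (f) (f) (f))) (r (h (f) (f) (f)))) (g (u) (h (s (u) (u) (u)) (g (u) (u) (u)) (q (f) (u) (u))) (h (k (t (u)) (f)) (k (f) (q (f) (u) (u))) (g (u) (u) (u)))))  →  (k (k (s (h (f) (f) (f)) (u) (h (f) (f) (f))) (r (h (f) (f) (f)))) (g (u) (h (s (u) (u) (u)) (g (u) (u) (u)) (q (f) (u) (u))) (h (t (u)) (k (f) (q (f) (u) (u))) (g (u) (u) (u)))))
2. (k (k (s (h (f) (f) (f)) (u) (h (f) (f) (f))) (r (h (f) (f) (f)))) (g (u) (h (s (u) (u) (u)) (g (u) (u) (u)) (q (f) (u) (u))) (h (t (u)) (k (f) (q (f) (u) (u))) (g (u) (u) (u)))))  →  (k (k (s (h (f) (f) (f)) (u) (h (f) (f) (f))) (r (h (f) (f) (f)))) (g (u) (h (s (u) (u) (u)) (g (u) (u) (u)) (q (f) (u) (u))) (h (t (u)) (q (f) (u) (u)) (g (u) (u) (u)))))
normal form: (k (k (s (h (f) (f) (f)) (u) (h (f) (f) (f))) (r (h (f) (f) (f)))) (g (u) (h (s (u) (u) (u)) (g (u) (u) (u)) (q (f) (u) (u))) (h (t (u)) (q (f) (u) (u)) (g (u) (u) (u)))))

size = 43


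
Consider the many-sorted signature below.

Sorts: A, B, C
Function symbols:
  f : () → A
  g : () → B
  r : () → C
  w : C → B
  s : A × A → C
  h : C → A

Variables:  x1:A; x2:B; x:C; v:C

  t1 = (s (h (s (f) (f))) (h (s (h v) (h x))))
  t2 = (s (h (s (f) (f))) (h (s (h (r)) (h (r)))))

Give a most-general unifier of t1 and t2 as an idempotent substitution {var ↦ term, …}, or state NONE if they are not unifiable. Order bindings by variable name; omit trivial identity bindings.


{v ↦ (r), x ↦ (r)}


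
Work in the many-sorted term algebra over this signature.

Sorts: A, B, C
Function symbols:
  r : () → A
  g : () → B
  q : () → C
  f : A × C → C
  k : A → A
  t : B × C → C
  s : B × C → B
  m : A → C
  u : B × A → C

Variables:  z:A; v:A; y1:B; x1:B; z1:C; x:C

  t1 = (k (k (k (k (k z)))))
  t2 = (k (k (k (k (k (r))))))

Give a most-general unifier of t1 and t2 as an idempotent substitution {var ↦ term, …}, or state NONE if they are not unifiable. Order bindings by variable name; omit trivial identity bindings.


{z ↦ (r)}


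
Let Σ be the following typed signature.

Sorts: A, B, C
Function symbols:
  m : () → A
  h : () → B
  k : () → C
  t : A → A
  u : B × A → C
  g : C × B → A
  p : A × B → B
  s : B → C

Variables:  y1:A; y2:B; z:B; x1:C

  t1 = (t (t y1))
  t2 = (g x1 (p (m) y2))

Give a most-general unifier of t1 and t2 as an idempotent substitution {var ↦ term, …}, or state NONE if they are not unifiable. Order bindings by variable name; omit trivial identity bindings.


NONE (not unifiable)

head clash or occurs-check failure — not unifiable


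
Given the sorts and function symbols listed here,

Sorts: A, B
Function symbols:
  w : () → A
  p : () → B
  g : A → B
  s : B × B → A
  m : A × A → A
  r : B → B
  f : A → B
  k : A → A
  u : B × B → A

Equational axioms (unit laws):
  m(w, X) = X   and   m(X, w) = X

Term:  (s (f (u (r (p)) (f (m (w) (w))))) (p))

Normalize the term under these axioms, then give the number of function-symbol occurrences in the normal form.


1. (s (f (u (r (p)) (f (m (w) (w))))) (p))  →  (s (f (u (r (p)) (f (w)))) (p))
normal form: (s (f (u (r (p)) (f (w)))) (p))

size = 8


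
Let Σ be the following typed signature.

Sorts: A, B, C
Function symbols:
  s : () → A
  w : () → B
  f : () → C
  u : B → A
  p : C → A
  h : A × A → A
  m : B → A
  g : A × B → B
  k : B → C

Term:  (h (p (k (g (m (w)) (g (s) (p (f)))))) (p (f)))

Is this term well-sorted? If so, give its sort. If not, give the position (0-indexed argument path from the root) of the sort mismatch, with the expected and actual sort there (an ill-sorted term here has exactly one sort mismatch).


          (w) : B
        (m (w)) : A
          (s) : A
            (f) : C
          (p (f)) : A
        (g (s) (p (f))) : ✗ arg 1 at [0, 0, 0, 1, 1] has sort A, expected B
    (f) : C
  (p (f)) : A

ill-sorted at position [0, 0, 0, 1, 1]: expected B, got A


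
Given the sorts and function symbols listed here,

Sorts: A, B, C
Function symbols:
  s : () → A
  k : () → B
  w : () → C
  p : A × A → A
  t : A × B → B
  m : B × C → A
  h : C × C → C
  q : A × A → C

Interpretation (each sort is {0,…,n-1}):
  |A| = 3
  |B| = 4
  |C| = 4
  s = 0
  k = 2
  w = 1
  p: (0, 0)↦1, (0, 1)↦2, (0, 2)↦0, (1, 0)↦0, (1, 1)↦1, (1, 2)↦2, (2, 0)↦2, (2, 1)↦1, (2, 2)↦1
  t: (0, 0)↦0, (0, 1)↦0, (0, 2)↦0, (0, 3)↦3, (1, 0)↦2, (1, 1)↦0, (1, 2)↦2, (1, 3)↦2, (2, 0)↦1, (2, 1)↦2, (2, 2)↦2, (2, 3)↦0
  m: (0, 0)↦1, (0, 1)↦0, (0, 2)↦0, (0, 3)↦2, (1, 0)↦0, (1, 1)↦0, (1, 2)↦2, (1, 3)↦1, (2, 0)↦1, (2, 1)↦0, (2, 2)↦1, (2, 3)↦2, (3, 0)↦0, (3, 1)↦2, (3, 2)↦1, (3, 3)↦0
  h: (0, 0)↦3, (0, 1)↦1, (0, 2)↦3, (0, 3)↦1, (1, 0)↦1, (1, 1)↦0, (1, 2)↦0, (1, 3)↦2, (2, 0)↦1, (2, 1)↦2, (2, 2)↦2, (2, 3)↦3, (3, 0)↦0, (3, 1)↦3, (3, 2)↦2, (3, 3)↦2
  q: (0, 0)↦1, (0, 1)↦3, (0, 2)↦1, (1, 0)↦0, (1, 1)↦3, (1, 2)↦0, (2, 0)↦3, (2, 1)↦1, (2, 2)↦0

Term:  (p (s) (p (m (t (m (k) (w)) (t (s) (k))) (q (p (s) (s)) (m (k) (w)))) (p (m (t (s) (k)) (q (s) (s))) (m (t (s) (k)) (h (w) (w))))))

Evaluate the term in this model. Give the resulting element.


value = 0

  s = 0
  k = 2
  w = 1
  (m (k) (w)) = m(2, 1) = 0
  s = 0
  k = 2
  (t (s) (k)) = t(0, 2) = 0
  (t (m (k) (w)) (t (s) (k))) = t(0, 0) = 0
  s = 0
  s = 0
  (p (s) (s)) = p(0, 0) = 1
  k = 2
  w = 1
  (m (k) (w)) = m(2, 1) = 0
  (q (p (s) (s)) (m (k) (w))) = q(1, 0) = 0
  (m (t (m (k) (w)) (t (s) (k))) (q (p (s) (s)) (m (k) (w)))) = m(0, 0) = 1
  s = 0
  k = 2
  (t (s) (k)) = t(0, 2) = 0
  s = 0
  s = 0
  (q (s) (s)) = q(0, 0) = 1
  (m (t (s) (k)) (q (s) (s))) = m(0, 1) = 0
  s = 0
  k = 2
  (t (s) (k)) = t(0, 2) = 0
  w = 1
  w = 1
  (h (w) (w)) = h(1, 1) = 0
  (m (t (s) (k)) (h (w) (w))) = m(0, 0) = 1
  (p (m (t (s) (k)) (q (s) (s))) (m (t (s) (k)) (h (w) (w)))) = p(0, 1) = 2
  (p (m (t (m (k) (w)) (t (s) (k))) (q (p (s) (s)) (m (k) (w)))) (p (m (t (s) (k)) (q (s) (s))) (m (t (s) (k)) (h (w) (w))))) = p(1, 2) = 2
  (p (s) (p (m (t (m (k) (w)) (t (s) (k))) (q (p (s) (s)) (m (k) (w)))) (p (m (t (s) (k)) (q (s) (s))) (m (t (s) (k)) (h (w) (w)))))) = p(0, 2) = 0


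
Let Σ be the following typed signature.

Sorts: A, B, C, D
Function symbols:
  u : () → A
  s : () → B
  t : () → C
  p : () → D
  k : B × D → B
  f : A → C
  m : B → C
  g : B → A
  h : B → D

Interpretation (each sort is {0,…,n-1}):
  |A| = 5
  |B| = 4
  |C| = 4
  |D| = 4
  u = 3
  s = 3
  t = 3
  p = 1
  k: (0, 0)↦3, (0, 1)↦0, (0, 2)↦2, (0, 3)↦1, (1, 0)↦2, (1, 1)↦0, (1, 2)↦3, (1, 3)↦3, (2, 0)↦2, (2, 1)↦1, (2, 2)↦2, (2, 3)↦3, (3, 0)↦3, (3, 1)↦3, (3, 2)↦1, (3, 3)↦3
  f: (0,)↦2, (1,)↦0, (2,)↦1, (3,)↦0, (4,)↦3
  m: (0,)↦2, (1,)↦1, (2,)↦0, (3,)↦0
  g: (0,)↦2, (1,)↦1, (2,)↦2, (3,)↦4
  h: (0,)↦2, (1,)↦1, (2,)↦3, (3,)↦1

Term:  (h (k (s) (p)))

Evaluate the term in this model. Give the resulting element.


  s = 3
  p = 1
  (k (s) (p)) = k(3, 1) = 3
  (h (k (s) (p))) = h(3,) = 1

value = 1


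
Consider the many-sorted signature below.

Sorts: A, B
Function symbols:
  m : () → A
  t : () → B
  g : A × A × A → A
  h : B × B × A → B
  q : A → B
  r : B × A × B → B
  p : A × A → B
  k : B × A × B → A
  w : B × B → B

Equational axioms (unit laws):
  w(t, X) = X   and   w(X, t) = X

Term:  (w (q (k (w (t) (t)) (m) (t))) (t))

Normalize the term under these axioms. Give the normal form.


normal form = (q (k (t) (m) (t)))

1. (w (q (k (w (t) (t)) (m) (t))) (t))  →  (q (k (w (t) (t)) (m) (t)))
2. (q (k (w (t) (t)) (m) (t)))  →  (q (k (t) (m) (t)))
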